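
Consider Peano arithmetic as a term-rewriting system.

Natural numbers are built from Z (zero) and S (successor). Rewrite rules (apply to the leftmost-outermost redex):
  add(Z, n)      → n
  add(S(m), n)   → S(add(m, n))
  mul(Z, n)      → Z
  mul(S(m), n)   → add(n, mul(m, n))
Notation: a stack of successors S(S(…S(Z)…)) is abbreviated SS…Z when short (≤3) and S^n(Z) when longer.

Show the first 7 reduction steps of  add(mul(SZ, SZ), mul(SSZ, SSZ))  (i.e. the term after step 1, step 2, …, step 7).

  start: add(mul(SZ, SZ), mul(SSZ, SSZ))
  step 1: add(add(SZ, mul(Z, SZ)), mul(SSZ, SSZ))
  step 2: add(S(add(Z, mul(Z, SZ))), mul(SSZ, SSZ))
  step 3: S(add(add(Z, mul(Z, SZ)), mul(SSZ, SSZ)))
  step 4: S(add(mul(Z, SZ), mul(SSZ, SSZ)))
  step 5: S(add(Z, mul(SSZ, SSZ)))
  step 6: S(mul(SSZ, SSZ))
  step 7: S(add(SSZ, mul(SZ, SSZ)))

Answer: after 7 steps: S(add(SSZ, mul(SZ, SSZ)))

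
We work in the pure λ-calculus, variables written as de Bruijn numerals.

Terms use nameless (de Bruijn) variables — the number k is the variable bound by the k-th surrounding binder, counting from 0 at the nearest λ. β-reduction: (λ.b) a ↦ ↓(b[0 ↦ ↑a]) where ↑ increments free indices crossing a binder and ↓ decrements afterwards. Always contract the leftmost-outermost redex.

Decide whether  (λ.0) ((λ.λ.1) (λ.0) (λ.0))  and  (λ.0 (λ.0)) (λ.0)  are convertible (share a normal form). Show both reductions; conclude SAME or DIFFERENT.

Term A:
  start: (λ.0) ((λ.λ.1) (λ.0) (λ.0))
  →1  (λ.λ.1) (λ.0) (λ.0)
  →2  (λ.λ.0) (λ.0)
  →3  λ.0

Term B:
  start: (λ.0 (λ.0)) (λ.0)
  →1  (λ.0) (λ.0)
  →2  λ.0

Answer: SAME — A ⇓ λ.0, B ⇓ λ.0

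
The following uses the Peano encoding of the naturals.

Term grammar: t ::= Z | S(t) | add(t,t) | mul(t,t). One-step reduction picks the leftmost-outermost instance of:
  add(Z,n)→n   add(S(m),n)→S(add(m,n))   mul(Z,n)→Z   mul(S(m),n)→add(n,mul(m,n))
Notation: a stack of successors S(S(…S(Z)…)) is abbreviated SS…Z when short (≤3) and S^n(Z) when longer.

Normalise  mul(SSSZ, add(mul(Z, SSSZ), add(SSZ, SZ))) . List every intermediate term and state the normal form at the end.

  start: mul(SSSZ, add(mul(Z, SSSZ), add(SSZ, SZ)))
  →1  add(add(mul(Z, SSSZ), add(SSZ, SZ)), mul(SSZ, add(mul(Z, SSSZ), add(SSZ, SZ))))
  →2  add(add(Z, add(SSZ, SZ)), mul(SSZ, add(mul(Z, SSSZ), add(SSZ, SZ))))
  →3  add(add(SSZ, SZ), mul(SSZ, add(mul(Z, SSSZ), add(SSZ, SZ))))
  →4  add(S(add(SZ, SZ)), mul(SSZ, add(mul(Z, SSSZ), add(SSZ, SZ))))
  →5  S(add(add(SZ, SZ), mul(SSZ, add(mul(Z, SSSZ), add(SSZ, SZ)))))
  →6  S(add(S(add(Z, SZ)), mul(SSZ, add(mul(Z, SSSZ), add(SSZ, SZ)))))
  →7  S(S(add(add(Z, SZ), mul(SSZ, add(mul(Z, SSSZ), add(SSZ, SZ))))))
  →8  S(S(add(SZ, mul(SSZ, add(mul(Z, SSSZ), add(SSZ, SZ))))))
  →9  S(S(S(add(Z, mul(SSZ, add(mul(Z, SSSZ), add(SSZ, SZ)))))))
  →10  S(S(S(mul(SSZ, add(mul(Z, SSSZ), add(SSZ, SZ))))))
  →11  S(S(S(add(add(mul(Z, SSSZ), add(SSZ, SZ)), mul(SZ, add(mul(Z, SSSZ), add(SSZ, SZ)))))))
  →12  S(S(S(add(add(Z, add(SSZ, SZ)), mul(SZ, add(mul(Z, SSSZ), add(SSZ, SZ)))))))
  →13  S(S(S(add(add(SSZ, SZ), mul(SZ, add(mul(Z, SSSZ), add(SSZ, SZ)))))))
  →14  S(S(S(add(S(add(SZ, SZ)), mul(SZ, add(mul(Z, SSSZ), add(SSZ, SZ)))))))
  →15  S(S(S(S(add(add(SZ, SZ), mul(SZ, add(mul(Z, SSSZ), add(SSZ, SZ))))))))
  →16  S(S(S(S(add(S(add(Z, SZ)), mul(SZ, add(mul(Z, SSSZ), add(SSZ, SZ))))))))
  →17  S(S(S(S(S(add(add(Z, SZ), mul(SZ, add(mul(Z, SSSZ), add(SSZ, SZ)))))))))
  →18  S(S(S(S(S(add(SZ, mul(SZ, add(mul(Z, SSSZ), add(SSZ, SZ)))))))))
  →19  S(S(S(S(S(S(add(Z, mul(SZ, add(mul(Z, SSSZ), add(SSZ, SZ))))))))))
  →20  S(S(S(S(S(S(mul(SZ, add(mul(Z, SSSZ), add(SSZ, SZ)))))))))
  →21  S(S(S(S(S(S(add(add(mul(Z, SSSZ), add(SSZ, SZ)), mul(Z, add(mul(Z, SSSZ), add(SSZ, SZ))))))))))
  →22  S(S(S(S(S(S(add(add(Z, add(SSZ, SZ)), mul(Z, add(mul(Z, SSSZ), add(SSZ, SZ))))))))))
  →23  S(S(S(S(S(S(add(add(SSZ, SZ), mul(Z, add(mul(Z, SSSZ), add(SSZ, SZ))))))))))
  →24  S(S(S(S(S(S(add(S(add(SZ, SZ)), mul(Z, add(mul(Z, SSSZ), add(SSZ, SZ))))))))))
  →25  S(S(S(S(S(S(S(add(add(SZ, SZ), mul(Z, add(mul(Z, SSSZ), add(SSZ, SZ)))))))))))
  →26  S(S(S(S(S(S(S(add(S(add(Z, SZ)), mul(Z, add(mul(Z, SSSZ), add(SSZ, SZ)))))))))))
  →27  S(S(S(S(S(S(S(S(add(add(Z, SZ), mul(Z, add(mul(Z, SSSZ), add(SSZ, SZ))))))))))))
  →28  S(S(S(S(S(S(S(S(add(SZ, mul(Z, add(mul(Z, SSSZ), add(SSZ, SZ))))))))))))
  →29  S(S(S(S(S(S(S(S(S(add(Z, mul(Z, add(mul(Z, SSSZ), add(SSZ, SZ)))))))))))))
  →30  S(S(S(S(S(S(S(S(S(mul(Z, add(mul(Z, SSSZ), add(SSZ, SZ))))))))))))
  →31  S^9(Z)

Answer: normal form = S^9(Z)  (in 31 steps)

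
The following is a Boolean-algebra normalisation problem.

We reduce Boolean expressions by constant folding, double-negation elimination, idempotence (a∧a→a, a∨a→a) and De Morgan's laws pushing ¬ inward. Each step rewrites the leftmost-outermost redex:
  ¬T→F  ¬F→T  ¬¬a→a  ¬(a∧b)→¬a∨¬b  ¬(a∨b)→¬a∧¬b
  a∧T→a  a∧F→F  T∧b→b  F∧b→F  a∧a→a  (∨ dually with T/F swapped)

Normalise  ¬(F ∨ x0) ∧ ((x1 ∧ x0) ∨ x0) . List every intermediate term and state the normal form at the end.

  start: ¬(F ∨ x0) ∧ ((x1 ∧ x0) ∨ x0)
  step 1: (¬F ∧ ¬x0) ∧ ((x1 ∧ x0) ∨ x0)
  step 2: (T ∧ ¬x0) ∧ ((x1 ∧ x0) ∨ x0)
  step 3: ¬x0 ∧ ((x1 ∧ x0) ∨ x0)

Answer: normal form = ¬x0 ∧ ((x1 ∧ x0) ∨ x0)  (in 3 steps)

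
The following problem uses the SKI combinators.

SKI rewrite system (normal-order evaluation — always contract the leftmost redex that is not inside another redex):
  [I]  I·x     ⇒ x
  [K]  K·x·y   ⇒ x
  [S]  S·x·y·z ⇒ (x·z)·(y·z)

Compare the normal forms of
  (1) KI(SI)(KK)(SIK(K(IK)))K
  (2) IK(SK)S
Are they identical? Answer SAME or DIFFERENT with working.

Answer: DIFFERENT — A ⇓ KK, B ⇓ SK

Derivation:
Term A:
  start: KI(SI)(KK)(SIK(K(IK)))K
  step 1: I(KK)(SIK(K(IK)))K
  step 2: KK(SIK(K(IK)))K
  step 3: KK

Term B:
  start: IK(SK)S
  step 1: K(SK)S
  step 2: SK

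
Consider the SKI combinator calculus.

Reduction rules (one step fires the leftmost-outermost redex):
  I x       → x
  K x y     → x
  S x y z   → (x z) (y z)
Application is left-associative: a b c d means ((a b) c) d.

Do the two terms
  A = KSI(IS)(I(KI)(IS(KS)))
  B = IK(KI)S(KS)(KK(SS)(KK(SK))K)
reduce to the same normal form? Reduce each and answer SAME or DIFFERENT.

Term A:
  start: KSI(IS)(I(KI)(IS(KS)))
  →1  S(IS)(I(KI)(IS(KS)))
  →2  SS(I(KI)(IS(KS)))
  →3  SS(KI(IS(KS)))
  →4  SSI

Term B:
  start: IK(KI)S(KS)(KK(SS)(KK(SK))K)
  →1  K(KI)S(KS)(KK(SS)(KK(SK))K)
  →2  KI(KS)(KK(SS)(KK(SK))K)
  →3  I(KK(SS)(KK(SK))K)
  →4  KK(SS)(KK(SK))K
  →5  K(KK(SK))K
  →6  KK(SK)
  →7  K

Answer: DIFFERENT — A ⇓ SSI, B ⇓ K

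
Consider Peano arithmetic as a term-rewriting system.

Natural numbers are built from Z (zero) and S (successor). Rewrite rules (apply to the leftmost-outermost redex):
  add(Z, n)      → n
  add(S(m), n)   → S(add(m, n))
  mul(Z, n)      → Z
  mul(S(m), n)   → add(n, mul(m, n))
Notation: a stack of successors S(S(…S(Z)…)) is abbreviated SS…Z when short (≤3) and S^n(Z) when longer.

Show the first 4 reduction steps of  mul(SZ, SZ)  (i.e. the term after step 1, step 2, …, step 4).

Answer: after 4 steps: SZ

Working:
  start: mul(SZ, SZ)
  [1] add(SZ, mul(Z, SZ))
  [2] S(add(Z, mul(Z, SZ)))
  [3] S(mul(Z, SZ))
  [4] SZ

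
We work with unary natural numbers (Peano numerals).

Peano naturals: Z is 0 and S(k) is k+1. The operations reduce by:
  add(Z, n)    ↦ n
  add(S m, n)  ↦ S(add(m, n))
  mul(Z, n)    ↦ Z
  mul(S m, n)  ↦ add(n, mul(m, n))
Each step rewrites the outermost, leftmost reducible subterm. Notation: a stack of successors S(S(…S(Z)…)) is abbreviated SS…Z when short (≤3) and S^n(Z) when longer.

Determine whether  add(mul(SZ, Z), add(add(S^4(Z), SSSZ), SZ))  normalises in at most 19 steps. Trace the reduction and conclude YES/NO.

  start: add(mul(SZ, Z), add(add(S^4(Z), SSSZ), SZ))
  [1] add(add(Z, mul(Z, Z)), add(add(S^4(Z), SSSZ), SZ))
  [2] add(mul(Z, Z), add(add(S^4(Z), SSSZ), SZ))
  [3] add(Z, add(add(S^4(Z), SSSZ), SZ))
  [4] add(add(S^4(Z), SSSZ), SZ)
  [5] add(S(add(SSSZ, SSSZ)), SZ)
  [6] S(add(add(SSSZ, SSSZ), SZ))
  [7] S(add(S(add(SSZ, SSSZ)), SZ))
  [8] S(S(add(add(SSZ, SSSZ), SZ)))
  [9] S(S(add(S(add(SZ, SSSZ)), SZ)))
  [10] S(S(S(add(add(SZ, SSSZ), SZ))))
  [11] S(S(S(add(S(add(Z, SSSZ)), SZ))))
  [12] S(S(S(S(add(add(Z, SSSZ), SZ)))))
  [13] S(S(S(S(add(SSSZ, SZ)))))
  [14] S(S(S(S(S(add(SSZ, SZ))))))
  [15] S(S(S(S(S(S(add(SZ, SZ)))))))
  [16] S(S(S(S(S(S(S(add(Z, SZ))))))))
  [17] S^8(Z)

Answer: YES — reaches normal form S^8(Z) in 17 ≤ 19 steps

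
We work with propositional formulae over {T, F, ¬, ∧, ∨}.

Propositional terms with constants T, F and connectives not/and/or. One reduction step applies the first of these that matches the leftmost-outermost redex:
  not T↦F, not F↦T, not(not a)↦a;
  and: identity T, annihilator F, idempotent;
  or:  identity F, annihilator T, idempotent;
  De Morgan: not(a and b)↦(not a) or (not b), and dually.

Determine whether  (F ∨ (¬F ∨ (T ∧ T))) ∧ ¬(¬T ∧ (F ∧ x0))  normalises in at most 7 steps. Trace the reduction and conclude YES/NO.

Answer: YES — reaches normal form T in 7 ≤ 7 steps

Reduction:
  start: (F ∨ (¬F ∨ (T ∧ T))) ∧ ¬(¬T ∧ (F ∧ x0))
  →1  (¬F ∨ (T ∧ T)) ∧ ¬(¬T ∧ (F ∧ x0))
  →2  (T ∨ (T ∧ T)) ∧ ¬(¬T ∧ (F ∧ x0))
  →3  T ∧ ¬(¬T ∧ (F ∧ x0))
  →4  ¬(¬T ∧ (F ∧ x0))
  →5  ¬¬T ∨ ¬(F ∧ x0)
  →6  T ∨ ¬(F ∧ x0)
  →7  T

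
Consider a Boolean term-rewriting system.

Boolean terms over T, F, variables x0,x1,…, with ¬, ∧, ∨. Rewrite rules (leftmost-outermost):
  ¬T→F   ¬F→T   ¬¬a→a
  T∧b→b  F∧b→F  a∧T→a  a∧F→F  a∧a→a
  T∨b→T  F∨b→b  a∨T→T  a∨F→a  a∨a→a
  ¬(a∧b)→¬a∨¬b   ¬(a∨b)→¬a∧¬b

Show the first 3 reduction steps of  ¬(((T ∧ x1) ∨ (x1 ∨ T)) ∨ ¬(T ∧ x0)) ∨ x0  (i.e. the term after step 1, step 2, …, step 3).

Answer: after 3 steps: (((¬T ∨ ¬x1) ∧ ¬(x1 ∨ T)) ∧ ¬¬(T ∧ x0)) ∨ x0

Reduction:
  start: ¬(((T ∧ x1) ∨ (x1 ∨ T)) ∨ ¬(T ∧ x0)) ∨ x0
  [1] (¬((T ∧ x1) ∨ (x1 ∨ T)) ∧ ¬¬(T ∧ x0)) ∨ x0
  [2] ((¬(T ∧ x1) ∧ ¬(x1 ∨ T)) ∧ ¬¬(T ∧ x0)) ∨ x0
  [3] (((¬T ∨ ¬x1) ∧ ¬(x1 ∨ T)) ∧ ¬¬(T ∧ x0)) ∨ x0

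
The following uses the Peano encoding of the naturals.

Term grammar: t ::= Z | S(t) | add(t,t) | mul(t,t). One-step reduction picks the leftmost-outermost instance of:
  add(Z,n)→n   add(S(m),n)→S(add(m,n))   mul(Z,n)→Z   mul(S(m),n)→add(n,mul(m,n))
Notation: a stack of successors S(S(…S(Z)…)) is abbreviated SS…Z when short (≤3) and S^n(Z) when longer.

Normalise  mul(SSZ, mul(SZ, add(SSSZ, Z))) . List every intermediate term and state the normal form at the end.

Answer: normal form = S^6(Z)  (in 31 steps)

Reduction:
  start: mul(SSZ, mul(SZ, add(SSSZ, Z)))
  step 1: add(mul(SZ, add(SSSZ, Z)), mul(SZ, mul(SZ, add(SSSZ, Z))))
  step 2: add(add(add(SSSZ, Z), mul(Z, add(SSSZ, Z))), mul(SZ, mul(SZ, add(SSSZ, Z))))
  step 3: add(add(S(add(SSZ, Z)), mul(Z, add(SSSZ, Z))), mul(SZ, mul(SZ, add(SSSZ, Z))))
  step 4: add(S(add(add(SSZ, Z), mul(Z, add(SSSZ, Z)))), mul(SZ, mul(SZ, add(SSSZ, Z))))
  step 5: S(add(add(add(SSZ, Z), mul(Z, add(SSSZ, Z))), mul(SZ, mul(SZ, add(SSSZ, Z)))))
  step 6: S(add(add(S(add(SZ, Z)), mul(Z, add(SSSZ, Z))), mul(SZ, mul(SZ, add(SSSZ, Z)))))
  step 7: S(add(S(add(add(SZ, Z), mul(Z, add(SSSZ, Z)))), mul(SZ, mul(SZ, add(SSSZ, Z)))))
  step 8: S(S(add(add(add(SZ, Z), mul(Z, add(SSSZ, Z))), mul(SZ, mul(SZ, add(SSSZ, Z))))))
  step 9: S(S(add(add(S(add(Z, Z)), mul(Z, add(SSSZ, Z))), mul(SZ, mul(SZ, add(SSSZ, Z))))))
  step 10: S(S(add(S(add(add(Z, Z), mul(Z, add(SSSZ, Z)))), mul(SZ, mul(SZ, add(SSSZ, Z))))))
  step 11: S(S(S(add(add(add(Z, Z), mul(Z, add(SSSZ, Z))), mul(SZ, mul(SZ, add(SSSZ, Z)))))))
  step 12: S(S(S(add(add(Z, mul(Z, add(SSSZ, Z))), mul(SZ, mul(SZ, add(SSSZ, Z)))))))
  step 13: S(S(S(add(mul(Z, add(SSSZ, Z)), mul(SZ, mul(SZ, add(SSSZ, Z)))))))
  step 14: S(S(S(add(Z, mul(SZ, mul(SZ, add(SSSZ, Z)))))))
  step 15: S(S(S(mul(SZ, mul(SZ, add(SSSZ, Z))))))
  step 16: S(S(S(add(mul(SZ, add(SSSZ, Z)), mul(Z, mul(SZ, add(SSSZ, Z)))))))
  step 17: S(S(S(add(add(add(SSSZ, Z), mul(Z, add(SSSZ, Z))), mul(Z, mul(SZ, add(SSSZ, Z)))))))
  step 18: S(S(S(add(add(S(add(SSZ, Z)), mul(Z, add(SSSZ, Z))), mul(Z, mul(SZ, add(SSSZ, Z)))))))
  step 19: S(S(S(add(S(add(add(SSZ, Z), mul(Z, add(SSSZ, Z)))), mul(Z, mul(SZ, add(SSSZ, Z)))))))
  step 20: S(S(S(S(add(add(add(SSZ, Z), mul(Z, add(SSSZ, Z))), mul(Z, mul(SZ, add(SSSZ, Z))))))))
  step 21: S(S(S(S(add(add(S(add(SZ, Z)), mul(Z, add(SSSZ, Z))), mul(Z, mul(SZ, add(SSSZ, Z))))))))
  step 22: S(S(S(S(add(S(add(add(SZ, Z), mul(Z, add(SSSZ, Z)))), mul(Z, mul(SZ, add(SSSZ, Z))))))))
  step 23: S(S(S(S(S(add(add(add(SZ, Z), mul(Z, add(SSSZ, Z))), mul(Z, mul(SZ, add(SSSZ, Z)))))))))
  step 24: S(S(S(S(S(add(add(S(add(Z, Z)), mul(Z, add(SSSZ, Z))), mul(Z, mul(SZ, add(SSSZ, Z)))))))))
  step 25: S(S(S(S(S(add(S(add(add(Z, Z), mul(Z, add(SSSZ, Z)))), mul(Z, mul(SZ, add(SSSZ, Z)))))))))
  step 26: S(S(S(S(S(S(add(add(add(Z, Z), mul(Z, add(SSSZ, Z))), mul(Z, mul(SZ, add(SSSZ, Z))))))))))
  step 27: S(S(S(S(S(S(add(add(Z, mul(Z, add(SSSZ, Z))), mul(Z, mul(SZ, add(SSSZ, Z))))))))))
  step 28: S(S(S(S(S(S(add(mul(Z, add(SSSZ, Z)), mul(Z, mul(SZ, add(SSSZ, Z))))))))))
  step 29: S(S(S(S(S(S(add(Z, mul(Z, mul(SZ, add(SSSZ, Z))))))))))
  step 30: S(S(S(S(S(S(mul(Z, mul(SZ, add(SSSZ, Z)))))))))
  step 31: S^6(Z)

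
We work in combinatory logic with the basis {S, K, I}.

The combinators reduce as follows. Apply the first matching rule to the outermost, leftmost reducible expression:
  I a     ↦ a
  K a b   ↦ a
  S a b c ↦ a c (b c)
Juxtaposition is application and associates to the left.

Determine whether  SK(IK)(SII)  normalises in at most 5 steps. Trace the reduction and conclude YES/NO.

Answer: YES — reaches normal form SII in 2 ≤ 5 steps

Working:
  start: SK(IK)(SII)
  →1  K(SII)(IK(SII))
  →2  SII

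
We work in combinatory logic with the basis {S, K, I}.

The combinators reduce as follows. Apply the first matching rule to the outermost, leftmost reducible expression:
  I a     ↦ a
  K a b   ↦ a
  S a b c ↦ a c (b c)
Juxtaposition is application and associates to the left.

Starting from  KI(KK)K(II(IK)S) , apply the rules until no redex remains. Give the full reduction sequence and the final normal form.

  start: KI(KK)K(II(IK)S)
  [1] IK(II(IK)S)
  [2] K(II(IK)S)
  [3] K(I(IK)S)
  [4] K(IKS)
  [5] K(KS)

Answer: normal form = K(KS)  (in 5 steps)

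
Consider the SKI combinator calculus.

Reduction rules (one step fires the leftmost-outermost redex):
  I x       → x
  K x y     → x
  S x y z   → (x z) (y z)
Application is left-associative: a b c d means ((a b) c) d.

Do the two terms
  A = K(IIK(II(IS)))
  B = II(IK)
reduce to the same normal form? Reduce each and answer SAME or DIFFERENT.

Term A:
  start: K(IIK(II(IS)))
  →1  K(IK(II(IS)))
  →2  K(K(II(IS)))
  →3  K(K(I(IS)))
  →4  K(K(IS))
  →5  K(KS)

Term B:
  start: II(IK)
  →1  I(IK)
  →2  IK
  →3  K

Answer: DIFFERENT — A ⇓ K(KS), B ⇓ K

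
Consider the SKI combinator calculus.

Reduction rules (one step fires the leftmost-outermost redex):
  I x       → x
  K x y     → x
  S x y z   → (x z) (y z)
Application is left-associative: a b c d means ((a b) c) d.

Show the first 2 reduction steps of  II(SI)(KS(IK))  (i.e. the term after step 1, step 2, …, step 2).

  start: II(SI)(KS(IK))
  step 1: I(SI)(KS(IK))
  step 2: SI(KS(IK))

Answer: after 2 steps: SI(KS(IK))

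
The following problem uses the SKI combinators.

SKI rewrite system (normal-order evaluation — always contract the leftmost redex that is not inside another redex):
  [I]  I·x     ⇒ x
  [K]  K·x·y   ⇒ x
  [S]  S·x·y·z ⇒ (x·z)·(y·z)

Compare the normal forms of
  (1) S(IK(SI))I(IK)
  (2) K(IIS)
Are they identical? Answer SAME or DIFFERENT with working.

Term A:
  start: S(IK(SI))I(IK)
  step 1: IK(SI)(IK)(I(IK))
  step 2: K(SI)(IK)(I(IK))
  step 3: SI(I(IK))
  step 4: SI(IK)
  step 5: SIK

Term B:
  start: K(IIS)
  step 1: K(IS)
  step 2: KS

Answer: DIFFERENT — A ⇓ SIK, B ⇓ KS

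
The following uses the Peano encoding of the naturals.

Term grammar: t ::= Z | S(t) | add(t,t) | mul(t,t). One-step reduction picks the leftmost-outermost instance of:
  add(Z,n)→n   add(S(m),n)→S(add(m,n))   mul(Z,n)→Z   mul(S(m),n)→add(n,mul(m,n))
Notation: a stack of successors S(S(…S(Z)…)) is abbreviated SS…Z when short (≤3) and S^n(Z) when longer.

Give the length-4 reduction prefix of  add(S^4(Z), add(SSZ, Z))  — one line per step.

Answer: after 4 steps: S(S(S(S(add(Z, add(SSZ, Z))))))

Derivation:
  start: add(S^4(Z), add(SSZ, Z))
  [1] S(add(SSSZ, add(SSZ, Z)))
  [2] S(S(add(SSZ, add(SSZ, Z))))
  [3] S(S(S(add(SZ, add(SSZ, Z)))))
  [4] S(S(S(S(add(Z, add(SSZ, Z))))))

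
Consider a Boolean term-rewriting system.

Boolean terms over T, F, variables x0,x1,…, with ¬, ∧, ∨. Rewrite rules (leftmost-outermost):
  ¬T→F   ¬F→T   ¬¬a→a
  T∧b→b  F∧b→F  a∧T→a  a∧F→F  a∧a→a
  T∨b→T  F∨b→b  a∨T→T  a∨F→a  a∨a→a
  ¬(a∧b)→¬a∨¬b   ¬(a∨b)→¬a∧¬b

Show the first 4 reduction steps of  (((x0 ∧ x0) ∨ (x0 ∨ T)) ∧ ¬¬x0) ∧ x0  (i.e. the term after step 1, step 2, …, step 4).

  start: (((x0 ∧ x0) ∨ (x0 ∨ T)) ∧ ¬¬x0) ∧ x0
  [1] ((x0 ∨ (x0 ∨ T)) ∧ ¬¬x0) ∧ x0
  [2] ((x0 ∨ T) ∧ ¬¬x0) ∧ x0
  [3] (T ∧ ¬¬x0) ∧ x0
  [4] ¬¬x0 ∧ x0

Answer: after 4 steps: ¬¬x0 ∧ x0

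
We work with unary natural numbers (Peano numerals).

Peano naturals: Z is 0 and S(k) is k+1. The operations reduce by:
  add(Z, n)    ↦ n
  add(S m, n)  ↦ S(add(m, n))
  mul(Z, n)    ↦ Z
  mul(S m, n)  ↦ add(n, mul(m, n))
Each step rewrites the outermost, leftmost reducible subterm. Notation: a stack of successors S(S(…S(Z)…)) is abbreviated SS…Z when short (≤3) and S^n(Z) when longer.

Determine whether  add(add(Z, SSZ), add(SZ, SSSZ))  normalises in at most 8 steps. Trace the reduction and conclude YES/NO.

Answer: YES — reaches normal form S^6(Z) in 6 ≤ 8 steps

Reduction:
  start: add(add(Z, SSZ), add(SZ, SSSZ))
  step 1: add(SSZ, add(SZ, SSSZ))
  step 2: S(add(SZ, add(SZ, SSSZ)))
  step 3: S(S(add(Z, add(SZ, SSSZ))))
  step 4: S(S(add(SZ, SSSZ)))
  step 5: S(S(S(add(Z, SSSZ))))
  step 6: S^6(Z)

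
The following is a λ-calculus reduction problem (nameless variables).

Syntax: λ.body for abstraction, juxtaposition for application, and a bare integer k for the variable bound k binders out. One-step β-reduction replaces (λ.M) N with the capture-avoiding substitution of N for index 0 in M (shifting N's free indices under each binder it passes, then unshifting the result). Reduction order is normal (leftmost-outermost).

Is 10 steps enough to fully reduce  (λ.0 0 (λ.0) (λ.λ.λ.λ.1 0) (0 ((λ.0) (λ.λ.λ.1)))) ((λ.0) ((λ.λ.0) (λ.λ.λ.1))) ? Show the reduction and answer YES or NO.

Answer: YES — reaches normal form λ.λ.λ.1 0 in 9 ≤ 10 steps

Working:
  start: (λ.0 0 (λ.0) (λ.λ.λ.λ.1 0) (0 ((λ.0) (λ.λ.λ.1)))) ((λ.0) ((λ.λ.0) (λ.λ.λ.1)))
  [1] (λ.0) ((λ.λ.0) (λ.λ.λ.1)) ((λ.0) ((λ.λ.0) (λ.λ.λ.1))) (λ.0) (λ.λ.λ.λ.1 0) ((λ.0) ((λ.λ.0) (λ.λ.λ.1)) ((λ.0) (λ.λ.λ.1)))
  [2] (λ.λ.0) (λ.λ.λ.1) ((λ.0) ((λ.λ.0) (λ.λ.λ.1))) (λ.0) (λ.λ.λ.λ.1 0) ((λ.0) ((λ.λ.0) (λ.λ.λ.1)) ((λ.0) (λ.λ.λ.1)))
  [3] (λ.0) ((λ.0) ((λ.λ.0) (λ.λ.λ.1))) (λ.0) (λ.λ.λ.λ.1 0) ((λ.0) ((λ.λ.0) (λ.λ.λ.1)) ((λ.0) (λ.λ.λ.1)))
  [4] (λ.0) ((λ.λ.0) (λ.λ.λ.1)) (λ.0) (λ.λ.λ.λ.1 0) ((λ.0) ((λ.λ.0) (λ.λ.λ.1)) ((λ.0) (λ.λ.λ.1)))
  [5] (λ.λ.0) (λ.λ.λ.1) (λ.0) (λ.λ.λ.λ.1 0) ((λ.0) ((λ.λ.0) (λ.λ.λ.1)) ((λ.0) (λ.λ.λ.1)))
  [6] (λ.0) (λ.0) (λ.λ.λ.λ.1 0) ((λ.0) ((λ.λ.0) (λ.λ.λ.1)) ((λ.0) (λ.λ.λ.1)))
  [7] (λ.0) (λ.λ.λ.λ.1 0) ((λ.0) ((λ.λ.0) (λ.λ.λ.1)) ((λ.0) (λ.λ.λ.1)))
  [8] (λ.λ.λ.λ.1 0) ((λ.0) ((λ.λ.0) (λ.λ.λ.1)) ((λ.0) (λ.λ.λ.1)))
  [9] λ.λ.λ.1 0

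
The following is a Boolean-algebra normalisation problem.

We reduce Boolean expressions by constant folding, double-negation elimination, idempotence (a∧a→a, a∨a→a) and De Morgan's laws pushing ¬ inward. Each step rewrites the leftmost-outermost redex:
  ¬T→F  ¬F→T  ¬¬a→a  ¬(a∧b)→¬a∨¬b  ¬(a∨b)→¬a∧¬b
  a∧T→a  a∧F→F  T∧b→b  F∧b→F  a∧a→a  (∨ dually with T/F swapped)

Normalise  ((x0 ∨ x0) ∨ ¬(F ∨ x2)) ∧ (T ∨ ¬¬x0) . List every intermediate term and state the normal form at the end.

  start: ((x0 ∨ x0) ∨ ¬(F ∨ x2)) ∧ (T ∨ ¬¬x0)
  →1  (x0 ∨ ¬(F ∨ x2)) ∧ (T ∨ ¬¬x0)
  →2  (x0 ∨ (¬F ∧ ¬x2)) ∧ (T ∨ ¬¬x0)
  →3  (x0 ∨ (T ∧ ¬x2)) ∧ (T ∨ ¬¬x0)
  →4  (x0 ∨ ¬x2) ∧ (T ∨ ¬¬x0)
  →5  (x0 ∨ ¬x2) ∧ T
  →6  x0 ∨ ¬x2

Answer: normal form = x0 ∨ ¬x2  (in 6 steps)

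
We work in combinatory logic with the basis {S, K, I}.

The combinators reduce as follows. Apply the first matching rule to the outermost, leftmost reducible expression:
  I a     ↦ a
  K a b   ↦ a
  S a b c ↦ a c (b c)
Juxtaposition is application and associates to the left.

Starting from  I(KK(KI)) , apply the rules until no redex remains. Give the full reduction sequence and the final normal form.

Answer: normal form = K  (in 2 steps)

Derivation:
  start: I(KK(KI))
  →1  KK(KI)
  →2  K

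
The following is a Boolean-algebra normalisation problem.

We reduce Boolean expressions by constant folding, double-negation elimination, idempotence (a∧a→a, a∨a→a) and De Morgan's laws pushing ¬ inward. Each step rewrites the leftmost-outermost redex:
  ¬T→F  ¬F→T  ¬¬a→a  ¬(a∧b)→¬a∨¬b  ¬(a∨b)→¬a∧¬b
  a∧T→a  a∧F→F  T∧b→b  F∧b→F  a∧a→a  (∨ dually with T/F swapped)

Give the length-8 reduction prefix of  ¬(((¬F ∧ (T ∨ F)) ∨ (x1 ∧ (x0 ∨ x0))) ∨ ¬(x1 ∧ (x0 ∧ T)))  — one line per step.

  start: ¬(((¬F ∧ (T ∨ F)) ∨ (x1 ∧ (x0 ∨ x0))) ∨ ¬(x1 ∧ (x0 ∧ T)))
  [1] ¬((¬F ∧ (T ∨ F)) ∨ (x1 ∧ (x0 ∨ x0))) ∧ ¬¬(x1 ∧ (x0 ∧ T))
  [2] (¬(¬F ∧ (T ∨ F)) ∧ ¬(x1 ∧ (x0 ∨ x0))) ∧ ¬¬(x1 ∧ (x0 ∧ T))
  [3] ((¬¬F ∨ ¬(T ∨ F)) ∧ ¬(x1 ∧ (x0 ∨ x0))) ∧ ¬¬(x1 ∧ (x0 ∧ T))
  [4] ((F ∨ ¬(T ∨ F)) ∧ ¬(x1 ∧ (x0 ∨ x0))) ∧ ¬¬(x1 ∧ (x0 ∧ T))
  [5] (¬(T ∨ F) ∧ ¬(x1 ∧ (x0 ∨ x0))) ∧ ¬¬(x1 ∧ (x0 ∧ T))
  [6] ((¬T ∧ ¬F) ∧ ¬(x1 ∧ (x0 ∨ x0))) ∧ ¬¬(x1 ∧ (x0 ∧ T))
  [7] ((F ∧ ¬F) ∧ ¬(x1 ∧ (x0 ∨ x0))) ∧ ¬¬(x1 ∧ (x0 ∧ T))
  [8] (F ∧ ¬(x1 ∧ (x0 ∨ x0))) ∧ ¬¬(x1 ∧ (x0 ∧ T))

Answer: after 8 steps: (F ∧ ¬(x1 ∧ (x0 ∨ x0))) ∧ ¬¬(x1 ∧ (x0 ∧ T))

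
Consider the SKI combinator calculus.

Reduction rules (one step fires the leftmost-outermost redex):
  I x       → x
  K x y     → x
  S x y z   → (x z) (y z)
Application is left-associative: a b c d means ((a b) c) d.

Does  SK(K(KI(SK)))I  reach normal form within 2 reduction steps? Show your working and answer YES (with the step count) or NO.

Answer: YES — reaches normal form I in 2 ≤ 2 steps

Derivation:
  start: SK(K(KI(SK)))I
  step 1: KI(K(KI(SK))I)
  step 2: I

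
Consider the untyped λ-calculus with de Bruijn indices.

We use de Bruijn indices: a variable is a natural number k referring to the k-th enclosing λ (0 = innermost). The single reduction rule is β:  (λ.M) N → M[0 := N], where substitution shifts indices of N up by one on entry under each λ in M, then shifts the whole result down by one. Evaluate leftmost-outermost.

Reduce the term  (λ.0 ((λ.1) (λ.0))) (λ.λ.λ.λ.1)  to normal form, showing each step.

Answer: normal form = λ.λ.λ.1  (in 2 steps)

Working:
  start: (λ.0 ((λ.1) (λ.0))) (λ.λ.λ.λ.1)
  step 1: (λ.λ.λ.λ.1) ((λ.λ.λ.λ.λ.1) (λ.0))
  step 2: λ.λ.λ.1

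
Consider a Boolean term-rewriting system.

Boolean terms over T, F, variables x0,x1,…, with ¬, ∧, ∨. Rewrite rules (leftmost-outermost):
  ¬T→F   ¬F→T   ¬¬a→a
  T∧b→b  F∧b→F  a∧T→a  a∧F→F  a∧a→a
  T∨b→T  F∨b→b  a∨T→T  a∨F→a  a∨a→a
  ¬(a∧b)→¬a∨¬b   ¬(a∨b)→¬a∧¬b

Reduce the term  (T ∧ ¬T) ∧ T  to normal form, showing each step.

Answer: normal form = F  (in 3 steps)

Working:
  start: (T ∧ ¬T) ∧ T
  →1  T ∧ ¬T
  →2  ¬T
  →3  F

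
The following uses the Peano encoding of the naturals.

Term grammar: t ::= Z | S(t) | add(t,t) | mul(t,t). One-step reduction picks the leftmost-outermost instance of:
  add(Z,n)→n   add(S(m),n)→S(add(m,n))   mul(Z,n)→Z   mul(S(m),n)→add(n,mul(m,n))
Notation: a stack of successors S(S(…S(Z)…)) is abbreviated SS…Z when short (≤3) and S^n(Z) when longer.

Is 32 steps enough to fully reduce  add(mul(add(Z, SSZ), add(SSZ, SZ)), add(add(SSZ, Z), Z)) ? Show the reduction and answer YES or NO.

  start: add(mul(add(Z, SSZ), add(SSZ, SZ)), add(add(SSZ, Z), Z))
  [1] add(mul(SSZ, add(SSZ, SZ)), add(add(SSZ, Z), Z))
  [2] add(add(add(SSZ, SZ), mul(SZ, add(SSZ, SZ))), add(add(SSZ, Z), Z))
  [3] add(add(S(add(SZ, SZ)), mul(SZ, add(SSZ, SZ))), add(add(SSZ, Z), Z))
  [4] add(S(add(add(SZ, SZ), mul(SZ, add(SSZ, SZ)))), add(add(SSZ, Z), Z))
  [5] S(add(add(add(SZ, SZ), mul(SZ, add(SSZ, SZ))), add(add(SSZ, Z), Z)))
  [6] S(add(add(S(add(Z, SZ)), mul(SZ, add(SSZ, SZ))), add(add(SSZ, Z), Z)))
  [7] S(add(S(add(add(Z, SZ), mul(SZ, add(SSZ, SZ)))), add(add(SSZ, Z), Z)))
  [8] S(S(add(add(add(Z, SZ), mul(SZ, add(SSZ, SZ))), add(add(SSZ, Z), Z))))
  [9] S(S(add(add(SZ, mul(SZ, add(SSZ, SZ))), add(add(SSZ, Z), Z))))
  [10] S(S(add(S(add(Z, mul(SZ, add(SSZ, SZ)))), add(add(SSZ, Z), Z))))
  [11] S(S(S(add(add(Z, mul(SZ, add(SSZ, SZ))), add(add(SSZ, Z), Z)))))
  [12] S(S(S(add(mul(SZ, add(SSZ, SZ)), add(add(SSZ, Z), Z)))))
  [13] S(S(S(add(add(add(SSZ, SZ), mul(Z, add(SSZ, SZ))), add(add(SSZ, Z), Z)))))
  [14] S(S(S(add(add(S(add(SZ, SZ)), mul(Z, add(SSZ, SZ))), add(add(SSZ, Z), Z)))))
  [15] S(S(S(add(S(add(add(SZ, SZ), mul(Z, add(SSZ, SZ)))), add(add(SSZ, Z), Z)))))
  [16] S(S(S(S(add(add(add(SZ, SZ), mul(Z, add(SSZ, SZ))), add(add(SSZ, Z), Z))))))
  [17] S(S(S(S(add(add(S(add(Z, SZ)), mul(Z, add(SSZ, SZ))), add(add(SSZ, Z), Z))))))
  [18] S(S(S(S(add(S(add(add(Z, SZ), mul(Z, add(SSZ, SZ)))), add(add(SSZ, Z), Z))))))
  [19] S(S(S(S(S(add(add(add(Z, SZ), mul(Z, add(SSZ, SZ))), add(add(SSZ, Z), Z)))))))
  [20] S(S(S(S(S(add(add(SZ, mul(Z, add(SSZ, SZ))), add(add(SSZ, Z), Z)))))))
  [21] S(S(S(S(S(add(S(add(Z, mul(Z, add(SSZ, SZ)))), add(add(SSZ, Z), Z)))))))
  [22] S(S(S(S(S(S(add(add(Z, mul(Z, add(SSZ, SZ))), add(add(SSZ, Z), Z))))))))
  [23] S(S(S(S(S(S(add(mul(Z, add(SSZ, SZ)), add(add(SSZ, Z), Z))))))))
  [24] S(S(S(S(S(S(add(Z, add(add(SSZ, Z), Z))))))))
  [25] S(S(S(S(S(S(add(add(SSZ, Z), Z)))))))
  [26] S(S(S(S(S(S(add(S(add(SZ, Z)), Z)))))))
  [27] S(S(S(S(S(S(S(add(add(SZ, Z), Z))))))))
  [28] S(S(S(S(S(S(S(add(S(add(Z, Z)), Z))))))))
  [29] S(S(S(S(S(S(S(S(add(add(Z, Z), Z)))))))))
  [30] S(S(S(S(S(S(S(S(add(Z, Z)))))))))
  [31] S^8(Z)

Answer: YES — reaches normal form S^8(Z) in 31 ≤ 32 steps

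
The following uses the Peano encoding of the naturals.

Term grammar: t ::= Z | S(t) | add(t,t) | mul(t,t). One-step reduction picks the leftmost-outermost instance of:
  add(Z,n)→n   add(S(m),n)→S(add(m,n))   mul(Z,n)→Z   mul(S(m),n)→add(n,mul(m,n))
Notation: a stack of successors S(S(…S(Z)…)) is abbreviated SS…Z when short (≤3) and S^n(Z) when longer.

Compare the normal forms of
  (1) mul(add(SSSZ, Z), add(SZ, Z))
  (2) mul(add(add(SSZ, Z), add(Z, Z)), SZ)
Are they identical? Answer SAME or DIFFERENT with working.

Term A:
  start: mul(add(SSSZ, Z), add(SZ, Z))
  →1  mul(S(add(SSZ, Z)), add(SZ, Z))
  →2  add(add(SZ, Z), mul(add(SSZ, Z), add(SZ, Z)))
  →3  add(S(add(Z, Z)), mul(add(SSZ, Z), add(SZ, Z)))
  →4  S(add(add(Z, Z), mul(add(SSZ, Z), add(SZ, Z))))
  →5  S(add(Z, mul(add(SSZ, Z), add(SZ, Z))))
  →6  S(mul(add(SSZ, Z), add(SZ, Z)))
  →7  S(mul(S(add(SZ, Z)), add(SZ, Z)))
  →8  S(add(add(SZ, Z), mul(add(SZ, Z), add(SZ, Z))))
  →9  S(add(S(add(Z, Z)), mul(add(SZ, Z), add(SZ, Z))))
  →10  S(S(add(add(Z, Z), mul(add(SZ, Z), add(SZ, Z)))))
  →11  S(S(add(Z, mul(add(SZ, Z), add(SZ, Z)))))
  →12  S(S(mul(add(SZ, Z), add(SZ, Z))))
  →13  S(S(mul(S(add(Z, Z)), add(SZ, Z))))
  →14  S(S(add(add(SZ, Z), mul(add(Z, Z), add(SZ, Z)))))
  →15  S(S(add(S(add(Z, Z)), mul(add(Z, Z), add(SZ, Z)))))
  →16  S(S(S(add(add(Z, Z), mul(add(Z, Z), add(SZ, Z))))))
  →17  S(S(S(add(Z, mul(add(Z, Z), add(SZ, Z))))))
  →18  S(S(S(mul(add(Z, Z), add(SZ, Z)))))
  →19  S(S(S(mul(Z, add(SZ, Z)))))
  →20  SSSZ

Term B:
  start: mul(add(add(SSZ, Z), add(Z, Z)), SZ)
  →1  mul(add(S(add(SZ, Z)), add(Z, Z)), SZ)
  →2  mul(S(add(add(SZ, Z), add(Z, Z))), SZ)
  →3  add(SZ, mul(add(add(SZ, Z), add(Z, Z)), SZ))
  →4  S(add(Z, mul(add(add(SZ, Z), add(Z, Z)), SZ)))
  →5  S(mul(add(add(SZ, Z), add(Z, Z)), SZ))
  →6  S(mul(add(S(add(Z, Z)), add(Z, Z)), SZ))
  →7  S(mul(S(add(add(Z, Z), add(Z, Z))), SZ))
  →8  S(add(SZ, mul(add(add(Z, Z), add(Z, Z)), SZ)))
  →9  S(S(add(Z, mul(add(add(Z, Z), add(Z, Z)), SZ))))
  →10  S(S(mul(add(add(Z, Z), add(Z, Z)), SZ)))
  →11  S(S(mul(add(Z, add(Z, Z)), SZ)))
  →12  S(S(mul(add(Z, Z), SZ)))
  →13  S(S(mul(Z, SZ)))
  →14  SSZ

Answer: DIFFERENT — A ⇓ SSSZ, B ⇓ SSZ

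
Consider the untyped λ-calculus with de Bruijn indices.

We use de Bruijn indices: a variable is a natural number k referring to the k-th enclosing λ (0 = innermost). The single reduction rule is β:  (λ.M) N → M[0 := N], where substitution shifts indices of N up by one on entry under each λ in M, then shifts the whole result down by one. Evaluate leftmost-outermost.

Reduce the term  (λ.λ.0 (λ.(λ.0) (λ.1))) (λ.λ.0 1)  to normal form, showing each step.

  start: (λ.λ.0 (λ.(λ.0) (λ.1))) (λ.λ.0 1)
  step 1: λ.0 (λ.(λ.0) (λ.1))
  step 2: λ.0 (λ.λ.1)

Answer: normal form = λ.0 (λ.λ.1)  (in 2 steps)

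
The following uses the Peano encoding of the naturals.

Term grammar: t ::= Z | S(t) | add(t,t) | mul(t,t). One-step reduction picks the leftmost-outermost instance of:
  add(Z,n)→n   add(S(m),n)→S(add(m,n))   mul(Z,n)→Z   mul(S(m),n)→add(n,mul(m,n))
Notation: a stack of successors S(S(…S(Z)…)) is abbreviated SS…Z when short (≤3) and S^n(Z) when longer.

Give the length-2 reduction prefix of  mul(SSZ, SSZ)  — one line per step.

Answer: after 2 steps: S(add(SZ, mul(SZ, SSZ)))

Derivation:
  start: mul(SSZ, SSZ)
  →1  add(SSZ, mul(SZ, SSZ))
  →2  S(add(SZ, mul(SZ, SSZ)))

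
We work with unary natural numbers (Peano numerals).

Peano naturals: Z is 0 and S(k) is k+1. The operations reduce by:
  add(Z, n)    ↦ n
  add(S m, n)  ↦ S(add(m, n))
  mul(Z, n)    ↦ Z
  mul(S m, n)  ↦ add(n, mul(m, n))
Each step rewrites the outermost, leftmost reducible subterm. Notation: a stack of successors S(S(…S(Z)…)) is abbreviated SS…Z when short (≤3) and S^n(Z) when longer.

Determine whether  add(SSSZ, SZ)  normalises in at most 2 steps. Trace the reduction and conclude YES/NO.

Answer: NO — after 2 steps the term is S(S(add(SZ, SZ))), not yet normal

Reduction:
  start: add(SSSZ, SZ)
  [1] S(add(SSZ, SZ))
  [2] S(S(add(SZ, SZ)))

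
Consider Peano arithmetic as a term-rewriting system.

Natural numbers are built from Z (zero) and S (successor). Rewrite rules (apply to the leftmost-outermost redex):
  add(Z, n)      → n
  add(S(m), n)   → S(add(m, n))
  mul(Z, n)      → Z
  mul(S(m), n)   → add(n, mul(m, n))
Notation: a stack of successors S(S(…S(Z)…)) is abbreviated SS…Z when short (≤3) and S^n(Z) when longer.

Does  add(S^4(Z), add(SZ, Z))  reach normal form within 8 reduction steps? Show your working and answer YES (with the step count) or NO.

Answer: YES — reaches normal form S^5(Z) in 7 ≤ 8 steps

Working:
  start: add(S^4(Z), add(SZ, Z))
  step 1: S(add(SSSZ, add(SZ, Z)))
  step 2: S(S(add(SSZ, add(SZ, Z))))
  step 3: S(S(S(add(SZ, add(SZ, Z)))))
  step 4: S(S(S(S(add(Z, add(SZ, Z))))))
  step 5: S(S(S(S(add(SZ, Z)))))
  step 6: S(S(S(S(S(add(Z, Z))))))
  step 7: S^5(Z)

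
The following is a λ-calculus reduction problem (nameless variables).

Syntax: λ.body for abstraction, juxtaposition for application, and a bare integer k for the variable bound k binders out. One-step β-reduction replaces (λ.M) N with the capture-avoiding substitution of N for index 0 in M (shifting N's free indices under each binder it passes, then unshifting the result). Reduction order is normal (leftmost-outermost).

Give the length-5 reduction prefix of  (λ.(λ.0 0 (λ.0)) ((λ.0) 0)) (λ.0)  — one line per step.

Answer: after 5 steps: (λ.0) (λ.0)

Derivation:
  start: (λ.(λ.0 0 (λ.0)) ((λ.0) 0)) (λ.0)
  →1  (λ.0 0 (λ.0)) ((λ.0) (λ.0))
  →2  (λ.0) (λ.0) ((λ.0) (λ.0)) (λ.0)
  →3  (λ.0) ((λ.0) (λ.0)) (λ.0)
  →4  (λ.0) (λ.0) (λ.0)
  →5  (λ.0) (λ.0)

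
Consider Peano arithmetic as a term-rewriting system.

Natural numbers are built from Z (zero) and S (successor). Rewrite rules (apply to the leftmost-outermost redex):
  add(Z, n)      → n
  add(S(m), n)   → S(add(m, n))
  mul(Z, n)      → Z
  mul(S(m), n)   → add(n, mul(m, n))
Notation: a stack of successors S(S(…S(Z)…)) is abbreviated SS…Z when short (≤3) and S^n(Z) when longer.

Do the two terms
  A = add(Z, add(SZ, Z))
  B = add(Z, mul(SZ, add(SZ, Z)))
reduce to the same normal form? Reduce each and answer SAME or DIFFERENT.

Answer: SAME — A ⇓ SZ, B ⇓ SZ

Reduction:
Term A:
  start: add(Z, add(SZ, Z))
  [1] add(SZ, Z)
  [2] S(add(Z, Z))
  [3] SZ

Term B:
  start: add(Z, mul(SZ, add(SZ, Z)))
  [1] mul(SZ, add(SZ, Z))
  [2] add(add(SZ, Z), mul(Z, add(SZ, Z)))
  [3] add(S(add(Z, Z)), mul(Z, add(SZ, Z)))
  [4] S(add(add(Z, Z), mul(Z, add(SZ, Z))))
  [5] S(add(Z, mul(Z, add(SZ, Z))))
  [6] S(mul(Z, add(SZ, Z)))
  [7] SZ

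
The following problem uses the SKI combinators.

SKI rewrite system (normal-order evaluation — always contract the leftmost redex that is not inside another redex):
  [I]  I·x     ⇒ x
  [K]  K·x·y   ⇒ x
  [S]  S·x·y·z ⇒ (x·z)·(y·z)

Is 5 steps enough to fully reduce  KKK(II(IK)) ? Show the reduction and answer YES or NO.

  start: KKK(II(IK))
  [1] K(II(IK))
  [2] K(I(IK))
  [3] K(IK)
  [4] KK

Answer: YES — reaches normal form KK in 4 ≤ 5 steps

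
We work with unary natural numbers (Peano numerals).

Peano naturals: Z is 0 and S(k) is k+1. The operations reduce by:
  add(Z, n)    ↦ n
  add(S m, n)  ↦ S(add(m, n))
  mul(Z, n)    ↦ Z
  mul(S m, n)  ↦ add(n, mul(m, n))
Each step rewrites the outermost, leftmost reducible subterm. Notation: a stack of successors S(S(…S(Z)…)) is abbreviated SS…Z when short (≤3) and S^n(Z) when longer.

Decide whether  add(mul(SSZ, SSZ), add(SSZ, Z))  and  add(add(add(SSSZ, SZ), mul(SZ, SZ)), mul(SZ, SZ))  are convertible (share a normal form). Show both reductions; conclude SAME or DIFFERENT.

Answer: SAME — A ⇓ S^6(Z), B ⇓ S^6(Z)

Reduction:
Term A:
  start: add(mul(SSZ, SSZ), add(SSZ, Z))
  step 1: add(add(SSZ, mul(SZ, SSZ)), add(SSZ, Z))
  step 2: add(S(add(SZ, mul(SZ, SSZ))), add(SSZ, Z))
  step 3: S(add(add(SZ, mul(SZ, SSZ)), add(SSZ, Z)))
  step 4: S(add(S(add(Z, mul(SZ, SSZ))), add(SSZ, Z)))
  step 5: S(S(add(add(Z, mul(SZ, SSZ)), add(SSZ, Z))))
  step 6: S(S(add(mul(SZ, SSZ), add(SSZ, Z))))
  step 7: S(S(add(add(SSZ, mul(Z, SSZ)), add(SSZ, Z))))
  step 8: S(S(add(S(add(SZ, mul(Z, SSZ))), add(SSZ, Z))))
  step 9: S(S(S(add(add(SZ, mul(Z, SSZ)), add(SSZ, Z)))))
  step 10: S(S(S(add(S(add(Z, mul(Z, SSZ))), add(SSZ, Z)))))
  step 11: S(S(S(S(add(add(Z, mul(Z, SSZ)), add(SSZ, Z))))))
  step 12: S(S(S(S(add(mul(Z, SSZ), add(SSZ, Z))))))
  step 13: S(S(S(S(add(Z, add(SSZ, Z))))))
  step 14: S(S(S(S(add(SSZ, Z)))))
  step 15: S(S(S(S(S(add(SZ, Z))))))
  step 16: S(S(S(S(S(S(add(Z, Z)))))))
  step 17: S^6(Z)

Term B:
  start: add(add(add(SSSZ, SZ), mul(SZ, SZ)), mul(SZ, SZ))
  step 1: add(add(S(add(SSZ, SZ)), mul(SZ, SZ)), mul(SZ, SZ))
  step 2: add(S(add(add(SSZ, SZ), mul(SZ, SZ))), mul(SZ, SZ))
  step 3: S(add(add(add(SSZ, SZ), mul(SZ, SZ)), mul(SZ, SZ)))
  step 4: S(add(add(S(add(SZ, SZ)), mul(SZ, SZ)), mul(SZ, SZ)))
  step 5: S(add(S(add(add(SZ, SZ), mul(SZ, SZ))), mul(SZ, SZ)))
  step 6: S(S(add(add(add(SZ, SZ), mul(SZ, SZ)), mul(SZ, SZ))))
  step 7: S(S(add(add(S(add(Z, SZ)), mul(SZ, SZ)), mul(SZ, SZ))))
  step 8: S(S(add(S(add(add(Z, SZ), mul(SZ, SZ))), mul(SZ, SZ))))
  step 9: S(S(S(add(add(add(Z, SZ), mul(SZ, SZ)), mul(SZ, SZ)))))
  step 10: S(S(S(add(add(SZ, mul(SZ, SZ)), mul(SZ, SZ)))))
  step 11: S(S(S(add(S(add(Z, mul(SZ, SZ))), mul(SZ, SZ)))))
  step 12: S(S(S(S(add(add(Z, mul(SZ, SZ)), mul(SZ, SZ))))))
  step 13: S(S(S(S(add(mul(SZ, SZ), mul(SZ, SZ))))))
  step 14: S(S(S(S(add(add(SZ, mul(Z, SZ)), mul(SZ, SZ))))))
  step 15: S(S(S(S(add(S(add(Z, mul(Z, SZ))), mul(SZ, SZ))))))
  step 16: S(S(S(S(S(add(add(Z, mul(Z, SZ)), mul(SZ, SZ)))))))
  step 17: S(S(S(S(S(add(mul(Z, SZ), mul(SZ, SZ)))))))
  step 18: S(S(S(S(S(add(Z, mul(SZ, SZ)))))))
  step 19: S(S(S(S(S(mul(SZ, SZ))))))
  step 20: S(S(S(S(S(add(SZ, mul(Z, SZ)))))))
  step 21: S(S(S(S(S(S(add(Z, mul(Z, SZ))))))))
  step 22: S(S(S(S(S(S(mul(Z, SZ)))))))
  step 23: S^6(Z)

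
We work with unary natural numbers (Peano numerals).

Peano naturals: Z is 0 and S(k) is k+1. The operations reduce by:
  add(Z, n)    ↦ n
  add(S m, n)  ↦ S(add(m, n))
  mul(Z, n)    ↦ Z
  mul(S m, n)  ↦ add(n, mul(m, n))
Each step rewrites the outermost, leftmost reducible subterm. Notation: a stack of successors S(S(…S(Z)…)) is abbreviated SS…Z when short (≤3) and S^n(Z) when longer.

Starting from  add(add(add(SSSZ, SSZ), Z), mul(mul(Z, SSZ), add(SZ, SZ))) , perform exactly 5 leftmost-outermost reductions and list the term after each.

Answer: after 5 steps: S(add(S(add(add(SZ, SSZ), Z)), mul(mul(Z, SSZ), add(SZ, SZ))))

Working:
  start: add(add(add(SSSZ, SSZ), Z), mul(mul(Z, SSZ), add(SZ, SZ)))
  step 1: add(add(S(add(SSZ, SSZ)), Z), mul(mul(Z, SSZ), add(SZ, SZ)))
  step 2: add(S(add(add(SSZ, SSZ), Z)), mul(mul(Z, SSZ), add(SZ, SZ)))
  step 3: S(add(add(add(SSZ, SSZ), Z), mul(mul(Z, SSZ), add(SZ, SZ))))
  step 4: S(add(add(S(add(SZ, SSZ)), Z), mul(mul(Z, SSZ), add(SZ, SZ))))
  step 5: S(add(S(add(add(SZ, SSZ), Z)), mul(mul(Z, SSZ), add(SZ, SZ))))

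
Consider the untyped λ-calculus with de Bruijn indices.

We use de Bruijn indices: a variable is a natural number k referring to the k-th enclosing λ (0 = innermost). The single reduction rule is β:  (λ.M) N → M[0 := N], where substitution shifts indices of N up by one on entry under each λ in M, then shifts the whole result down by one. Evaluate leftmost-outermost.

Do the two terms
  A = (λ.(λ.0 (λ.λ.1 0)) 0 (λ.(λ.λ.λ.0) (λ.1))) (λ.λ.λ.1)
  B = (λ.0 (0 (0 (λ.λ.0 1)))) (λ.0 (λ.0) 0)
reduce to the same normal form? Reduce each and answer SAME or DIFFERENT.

Answer: DIFFERENT — A ⇓ λ.λ.λ.λ.0, B ⇓ λ.0 (λ.0)

Reduction:
Term A:
  start: (λ.(λ.0 (λ.λ.1 0)) 0 (λ.(λ.λ.λ.0) (λ.1))) (λ.λ.λ.1)
  →1  (λ.0 (λ.λ.1 0)) (λ.λ.λ.1) (λ.(λ.λ.λ.0) (λ.1))
  →2  (λ.λ.λ.1) (λ.λ.1 0) (λ.(λ.λ.λ.0) (λ.1))
  →3  (λ.λ.1) (λ.(λ.λ.λ.0) (λ.1))
  →4  λ.λ.(λ.λ.λ.0) (λ.1)
  →5  λ.λ.λ.λ.0

Term B:
  start: (λ.0 (0 (0 (λ.λ.0 1)))) (λ.0 (λ.0) 0)
  →1  (λ.0 (λ.0) 0) ((λ.0 (λ.0) 0) ((λ.0 (λ.0) 0) (λ.λ.0 1)))
  →2  (λ.0 (λ.0) 0) ((λ.0 (λ.0) 0) (λ.λ.0 1)) (λ.0) ((λ.0 (λ.0) 0) ((λ.0 (λ.0) 0) (λ.λ.0 1)))
  →3  (λ.0 (λ.0) 0) (λ.λ.0 1) (λ.0) ((λ.0 (λ.0) 0) (λ.λ.0 1)) (λ.0) ((λ.0 (λ.0) 0) ((λ.0 (λ.0) 0) (λ.λ.0 1)))
  →4  (λ.λ.0 1) (λ.0) (λ.λ.0 1) (λ.0) ((λ.0 (λ.0) 0) (λ.λ.0 1)) (λ.0) ((λ.0 (λ.0) 0) ((λ.0 (λ.0) 0) (λ.λ.0 1)))
  →5  (λ.0 (λ.0)) (λ.λ.0 1) (λ.0) ((λ.0 (λ.0) 0) (λ.λ.0 1)) (λ.0) ((λ.0 (λ.0) 0) ((λ.0 (λ.0) 0) (λ.λ.0 1)))
  →6  (λ.λ.0 1) (λ.0) (λ.0) ((λ.0 (λ.0) 0) (λ.λ.0 1)) (λ.0) ((λ.0 (λ.0) 0) ((λ.0 (λ.0) 0) (λ.λ.0 1)))
  →7  (λ.0 (λ.0)) (λ.0) ((λ.0 (λ.0) 0) (λ.λ.0 1)) (λ.0) ((λ.0 (λ.0) 0) ((λ.0 (λ.0) 0) (λ.λ.0 1)))
  →8  (λ.0) (λ.0) ((λ.0 (λ.0) 0) (λ.λ.0 1)) (λ.0) ((λ.0 (λ.0) 0) ((λ.0 (λ.0) 0) (λ.λ.0 1)))
  →9  (λ.0) ((λ.0 (λ.0) 0) (λ.λ.0 1)) (λ.0) ((λ.0 (λ.0) 0) ((λ.0 (λ.0) 0) (λ.λ.0 1)))
  →10  (λ.0 (λ.0) 0) (λ.λ.0 1) (λ.0) ((λ.0 (λ.0) 0) ((λ.0 (λ.0) 0) (λ.λ.0 1)))
  →11  (λ.λ.0 1) (λ.0) (λ.λ.0 1) (λ.0) ((λ.0 (λ.0) 0) ((λ.0 (λ.0) 0) (λ.λ.0 1)))
  →12  (λ.0 (λ.0)) (λ.λ.0 1) (λ.0) ((λ.0 (λ.0) 0) ((λ.0 (λ.0) 0) (λ.λ.0 1)))
  →13  (λ.λ.0 1) (λ.0) (λ.0) ((λ.0 (λ.0) 0) ((λ.0 (λ.0) 0) (λ.λ.0 1)))
  →14  (λ.0 (λ.0)) (λ.0) ((λ.0 (λ.0) 0) ((λ.0 (λ.0) 0) (λ.λ.0 1)))
  →15  (λ.0) (λ.0) ((λ.0 (λ.0) 0) ((λ.0 (λ.0) 0) (λ.λ.0 1)))
  →16  (λ.0) ((λ.0 (λ.0) 0) ((λ.0 (λ.0) 0) (λ.λ.0 1)))
  →17  (λ.0 (λ.0) 0) ((λ.0 (λ.0) 0) (λ.λ.0 1))
  →18  (λ.0 (λ.0) 0) (λ.λ.0 1) (λ.0) ((λ.0 (λ.0) 0) (λ.λ.0 1))
  →19  (λ.λ.0 1) (λ.0) (λ.λ.0 1) (λ.0) ((λ.0 (λ.0) 0) (λ.λ.0 1))
  →20  (λ.0 (λ.0)) (λ.λ.0 1) (λ.0) ((λ.0 (λ.0) 0) (λ.λ.0 1))
  →21  (λ.λ.0 1) (λ.0) (λ.0) ((λ.0 (λ.0) 0) (λ.λ.0 1))
  →22  (λ.0 (λ.0)) (λ.0) ((λ.0 (λ.0) 0) (λ.λ.0 1))
  →23  (λ.0) (λ.0) ((λ.0 (λ.0) 0) (λ.λ.0 1))
  →24  (λ.0) ((λ.0 (λ.0) 0) (λ.λ.0 1))
  →25  (λ.0 (λ.0) 0) (λ.λ.0 1)
  →26  (λ.λ.0 1) (λ.0) (λ.λ.0 1)
  →27  (λ.0 (λ.0)) (λ.λ.0 1)
  →28  (λ.λ.0 1) (λ.0)
  →29  λ.0 (λ.0)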